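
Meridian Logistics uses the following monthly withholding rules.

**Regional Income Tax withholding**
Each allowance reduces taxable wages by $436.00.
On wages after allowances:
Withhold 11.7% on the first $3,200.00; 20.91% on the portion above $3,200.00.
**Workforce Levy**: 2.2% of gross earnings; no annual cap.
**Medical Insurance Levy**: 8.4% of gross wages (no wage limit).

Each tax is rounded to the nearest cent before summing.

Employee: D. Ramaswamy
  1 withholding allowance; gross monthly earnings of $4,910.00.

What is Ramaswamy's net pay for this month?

$3,748.75

Regional Income Tax: taxable = $4,910.00 − 1×$436.00 = $4,474.00
  $374.40 + 20.91% × ($4,474.00 − $3,200.00) = $374.40 + 20.91% × $1,274.00 = $640.79
Workforce Levy: 2.2% × $4,910.00 = $108.02
Medical Insurance Levy: 8.4% × $4,910.00 = $412.44
Total withheld: $640.79 + $108.02 + $412.44 = $1,161.25
Net pay: $4,910.00 − $1,161.25 = $3,748.75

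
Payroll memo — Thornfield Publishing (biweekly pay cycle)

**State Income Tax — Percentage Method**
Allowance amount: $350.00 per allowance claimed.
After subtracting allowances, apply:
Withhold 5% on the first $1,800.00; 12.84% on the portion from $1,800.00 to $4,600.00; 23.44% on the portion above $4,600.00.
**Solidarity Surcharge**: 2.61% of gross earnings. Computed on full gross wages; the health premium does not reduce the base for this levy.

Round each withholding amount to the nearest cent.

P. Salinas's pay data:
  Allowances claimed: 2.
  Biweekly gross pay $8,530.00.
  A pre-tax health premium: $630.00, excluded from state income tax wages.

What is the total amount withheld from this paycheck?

State Income Tax: taxable = $8,530.00 − $630.00 − 2×$350.00 = $7,200.00
  $449.52 + 23.44% × ($7,200.00 − $4,600.00) = $449.52 + 23.44% × $2,600.00 = $1,058.96
Solidarity Surcharge: 2.61% × $8,530.00 = $222.63
Total: $1,058.96 + $222.63 = $1,281.59

$1,281.59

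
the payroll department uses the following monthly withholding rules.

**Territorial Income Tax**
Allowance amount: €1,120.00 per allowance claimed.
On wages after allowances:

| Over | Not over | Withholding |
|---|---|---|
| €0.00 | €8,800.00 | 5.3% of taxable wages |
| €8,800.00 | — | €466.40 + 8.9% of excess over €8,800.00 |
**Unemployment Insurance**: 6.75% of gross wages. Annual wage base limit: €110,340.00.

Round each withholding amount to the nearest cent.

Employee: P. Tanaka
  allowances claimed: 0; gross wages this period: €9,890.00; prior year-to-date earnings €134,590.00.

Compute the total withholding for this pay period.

€563.41

Territorial Income Tax: taxable = €9,890.00
  €466.40 + 8.9% × (€9,890.00 − €8,800.00) = €466.40 + 8.9% × €1,090.00 = €563.41
Unemployment Insurance: YTD €134,590.00 ≥ cap €110,340.00 → €0.00
Total: €563.41 + €0.00 = €563.41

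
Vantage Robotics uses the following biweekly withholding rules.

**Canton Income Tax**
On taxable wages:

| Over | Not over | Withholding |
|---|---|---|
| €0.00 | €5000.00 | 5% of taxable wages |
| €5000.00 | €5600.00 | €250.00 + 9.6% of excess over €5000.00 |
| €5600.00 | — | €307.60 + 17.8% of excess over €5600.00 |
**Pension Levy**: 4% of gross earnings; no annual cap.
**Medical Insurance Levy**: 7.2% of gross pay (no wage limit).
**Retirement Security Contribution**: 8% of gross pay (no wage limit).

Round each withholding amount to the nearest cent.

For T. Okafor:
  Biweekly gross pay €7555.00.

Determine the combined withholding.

Canton Income Tax: taxable = €7555.00
  €307.60 + 17.8% × (€7555.00 − €5600.00) = €307.60 + 17.8% × €1955.00 = €655.59
Pension Levy: 4% × €7555.00 = €302.20
Medical Insurance Levy: 7.2% × €7555.00 = €543.96
Retirement Security Contribution: 8% × €7555.00 = €604.40
Total: €655.59 + €302.20 + €543.96 + €604.40 = €2106.15

€2106.15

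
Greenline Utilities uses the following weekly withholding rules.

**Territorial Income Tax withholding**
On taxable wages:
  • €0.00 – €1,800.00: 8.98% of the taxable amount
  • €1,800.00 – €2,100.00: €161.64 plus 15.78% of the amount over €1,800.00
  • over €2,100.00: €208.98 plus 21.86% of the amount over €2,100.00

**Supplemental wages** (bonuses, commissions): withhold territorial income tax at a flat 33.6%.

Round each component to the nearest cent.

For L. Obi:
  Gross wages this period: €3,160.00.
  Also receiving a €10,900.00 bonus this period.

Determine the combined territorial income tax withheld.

Territorial Income Tax: taxable = €3,160.00
  €208.98 + 21.86% × (€3,160.00 − €2,100.00) = €208.98 + 21.86% × €1,060.00 = €440.70
Supplemental (33.6% flat on bonus): 33.6% × €10,900.00 = €3,662.40
Total territorial income tax: €440.70 + €3,662.40 = €4,103.10

€4,103.10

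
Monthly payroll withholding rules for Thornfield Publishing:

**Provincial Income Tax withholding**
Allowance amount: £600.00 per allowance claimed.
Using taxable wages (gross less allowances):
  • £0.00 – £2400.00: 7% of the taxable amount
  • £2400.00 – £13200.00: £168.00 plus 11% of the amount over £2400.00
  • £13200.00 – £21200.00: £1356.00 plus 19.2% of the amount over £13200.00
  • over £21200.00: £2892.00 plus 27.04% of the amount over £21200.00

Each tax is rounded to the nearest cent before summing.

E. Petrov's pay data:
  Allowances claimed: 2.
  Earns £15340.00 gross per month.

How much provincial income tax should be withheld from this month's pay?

£1536.48

Provincial Income Tax: taxable = £15340.00 − 2×£600.00 = £14140.00
  £1356.00 + 19.2% × (£14140.00 − £13200.00) = £1356.00 + 19.2% × £940.00 = £1536.48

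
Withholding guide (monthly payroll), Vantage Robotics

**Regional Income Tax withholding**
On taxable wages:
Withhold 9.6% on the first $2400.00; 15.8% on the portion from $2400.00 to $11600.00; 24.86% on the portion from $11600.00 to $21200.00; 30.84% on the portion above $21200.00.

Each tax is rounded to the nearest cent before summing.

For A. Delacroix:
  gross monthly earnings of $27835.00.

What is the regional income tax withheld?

Regional Income Tax: taxable = $27835.00
  $4070.56 + 30.84% × ($27835.00 − $21200.00) = $4070.56 + 30.84% × $6635.00 = $6116.79

$6116.79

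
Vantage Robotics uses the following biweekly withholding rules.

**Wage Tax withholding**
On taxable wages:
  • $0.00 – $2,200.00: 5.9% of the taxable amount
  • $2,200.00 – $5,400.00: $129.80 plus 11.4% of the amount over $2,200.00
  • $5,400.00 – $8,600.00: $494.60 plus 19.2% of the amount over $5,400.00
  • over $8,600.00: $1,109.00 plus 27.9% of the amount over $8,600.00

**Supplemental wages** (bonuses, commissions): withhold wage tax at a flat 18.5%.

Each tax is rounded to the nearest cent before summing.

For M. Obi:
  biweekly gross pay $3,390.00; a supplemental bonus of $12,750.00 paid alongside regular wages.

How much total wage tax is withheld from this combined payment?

$2,624.21

Wage Tax: taxable = $3,390.00
  $129.80 + 11.4% × ($3,390.00 − $2,200.00) = $129.80 + 11.4% × $1,190.00 = $265.46
Supplemental (18.5% flat on bonus): 18.5% × $12,750.00 = $2,358.75
Total wage tax: $265.46 + $2,358.75 = $2,624.21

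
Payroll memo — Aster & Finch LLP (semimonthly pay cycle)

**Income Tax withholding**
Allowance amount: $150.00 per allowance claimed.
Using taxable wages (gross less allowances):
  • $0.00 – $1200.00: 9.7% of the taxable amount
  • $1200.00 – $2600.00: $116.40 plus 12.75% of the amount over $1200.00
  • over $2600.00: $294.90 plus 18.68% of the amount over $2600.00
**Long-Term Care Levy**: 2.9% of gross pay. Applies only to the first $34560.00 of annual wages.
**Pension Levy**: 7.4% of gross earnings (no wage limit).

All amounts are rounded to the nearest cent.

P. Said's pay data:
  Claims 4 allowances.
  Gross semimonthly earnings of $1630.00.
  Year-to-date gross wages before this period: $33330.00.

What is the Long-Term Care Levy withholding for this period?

Long-Term Care Levy: cap $34560.00 − YTD $33330.00 = $1230.00 subject; 2.9% × $1230.00 = $35.67

$35.67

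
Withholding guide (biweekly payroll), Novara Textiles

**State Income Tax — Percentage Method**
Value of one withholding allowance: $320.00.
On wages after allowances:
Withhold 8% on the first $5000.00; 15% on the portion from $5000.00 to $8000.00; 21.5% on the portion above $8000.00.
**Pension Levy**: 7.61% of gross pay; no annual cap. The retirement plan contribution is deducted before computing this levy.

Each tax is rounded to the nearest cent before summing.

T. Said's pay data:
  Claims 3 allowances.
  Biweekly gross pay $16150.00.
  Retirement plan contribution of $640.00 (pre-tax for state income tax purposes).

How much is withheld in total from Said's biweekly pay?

$3438.56

State Income Tax: taxable = $16150.00 − $640.00 − 3×$320.00 = $14550.00
  $850.00 + 21.5% × ($14550.00 − $8000.00) = $850.00 + 21.5% × $6550.00 = $2258.25
Pension Levy: 7.61% × $15510.00 = $1180.31
Total: $2258.25 + $1180.31 = $3438.56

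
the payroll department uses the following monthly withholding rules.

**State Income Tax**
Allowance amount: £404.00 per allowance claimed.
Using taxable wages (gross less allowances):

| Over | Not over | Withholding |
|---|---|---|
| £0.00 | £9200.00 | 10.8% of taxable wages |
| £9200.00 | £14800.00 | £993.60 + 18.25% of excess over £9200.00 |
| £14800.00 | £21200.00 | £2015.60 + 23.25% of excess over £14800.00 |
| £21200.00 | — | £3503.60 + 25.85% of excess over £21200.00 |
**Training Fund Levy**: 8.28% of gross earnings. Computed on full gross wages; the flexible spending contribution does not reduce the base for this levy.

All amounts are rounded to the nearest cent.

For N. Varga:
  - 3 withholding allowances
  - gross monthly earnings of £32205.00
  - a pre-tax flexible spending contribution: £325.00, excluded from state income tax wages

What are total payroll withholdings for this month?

State Income Tax: taxable = £32205.00 − £325.00 − 3×£404.00 = £30668.00
  £3503.60 + 25.85% × (£30668.00 − £21200.00) = £3503.60 + 25.85% × £9468.00 = £5951.08
Training Fund Levy: 8.28% × £32205.00 = £2666.57
Total: £5951.08 + £2666.57 = £8617.65

£8617.65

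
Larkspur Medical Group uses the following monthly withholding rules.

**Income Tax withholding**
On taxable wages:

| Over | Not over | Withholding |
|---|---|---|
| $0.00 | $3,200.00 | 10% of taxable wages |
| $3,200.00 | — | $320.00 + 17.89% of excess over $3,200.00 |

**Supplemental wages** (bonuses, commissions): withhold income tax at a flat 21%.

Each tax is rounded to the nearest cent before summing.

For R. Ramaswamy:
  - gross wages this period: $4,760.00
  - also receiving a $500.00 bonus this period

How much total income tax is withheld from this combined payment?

$704.08

Income Tax: taxable = $4,760.00
  $320.00 + 17.89% × ($4,760.00 − $3,200.00) = $320.00 + 17.89% × $1,560.00 = $599.08
Supplemental (21% flat on bonus): 21% × $500.00 = $105.00
Total income tax: $599.08 + $105.00 = $704.08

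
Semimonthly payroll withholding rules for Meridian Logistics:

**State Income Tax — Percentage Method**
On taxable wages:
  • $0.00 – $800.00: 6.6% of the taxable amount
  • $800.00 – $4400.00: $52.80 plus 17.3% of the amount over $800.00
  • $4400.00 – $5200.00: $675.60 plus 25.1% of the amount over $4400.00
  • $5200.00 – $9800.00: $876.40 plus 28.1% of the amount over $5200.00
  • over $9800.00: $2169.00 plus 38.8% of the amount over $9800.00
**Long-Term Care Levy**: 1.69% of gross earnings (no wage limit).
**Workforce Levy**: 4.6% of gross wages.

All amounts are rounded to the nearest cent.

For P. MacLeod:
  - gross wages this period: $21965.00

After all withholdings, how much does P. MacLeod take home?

State Income Tax: taxable = $21965.00
  $2169.00 + 38.8% × ($21965.00 − $9800.00) = $2169.00 + 38.8% × $12165.00 = $6889.02
Long-Term Care Levy: 1.69% × $21965.00 = $371.21
Workforce Levy: 4.6% × $21965.00 = $1010.39
Total withheld: $6889.02 + $371.21 + $1010.39 = $8270.62
Net pay: $21965.00 − $8270.62 = $13694.38

$13694.38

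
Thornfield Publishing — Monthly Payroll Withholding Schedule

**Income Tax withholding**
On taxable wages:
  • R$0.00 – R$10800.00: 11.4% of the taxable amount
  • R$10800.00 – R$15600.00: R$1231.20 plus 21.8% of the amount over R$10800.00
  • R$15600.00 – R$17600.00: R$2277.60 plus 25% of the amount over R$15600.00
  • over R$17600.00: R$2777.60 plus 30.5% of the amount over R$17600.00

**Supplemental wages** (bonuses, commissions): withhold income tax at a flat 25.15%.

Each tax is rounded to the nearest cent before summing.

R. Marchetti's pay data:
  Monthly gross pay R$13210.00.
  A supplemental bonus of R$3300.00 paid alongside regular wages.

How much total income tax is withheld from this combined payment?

Income Tax: taxable = R$13210.00
  R$1231.20 + 21.8% × (R$13210.00 − R$10800.00) = R$1231.20 + 21.8% × R$2410.00 = R$1756.58
Supplemental (25.15% flat on bonus): 25.15% × R$3300.00 = R$829.95
Total income tax: R$1756.58 + R$829.95 = R$2586.53

R$2586.53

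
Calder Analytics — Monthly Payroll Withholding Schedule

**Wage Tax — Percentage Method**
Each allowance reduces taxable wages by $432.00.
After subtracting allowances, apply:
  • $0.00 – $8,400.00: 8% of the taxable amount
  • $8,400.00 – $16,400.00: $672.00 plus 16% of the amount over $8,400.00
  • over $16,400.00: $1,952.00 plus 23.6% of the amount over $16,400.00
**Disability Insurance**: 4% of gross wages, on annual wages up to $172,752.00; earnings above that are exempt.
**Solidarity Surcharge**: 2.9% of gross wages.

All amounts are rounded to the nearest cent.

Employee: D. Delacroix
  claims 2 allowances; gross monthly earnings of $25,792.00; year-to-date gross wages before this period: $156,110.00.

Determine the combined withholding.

$5,378.26

Wage Tax: taxable = $25,792.00 − 2×$432.00 = $24,928.00
  $1,952.00 + 23.6% × ($24,928.00 − $16,400.00) = $1,952.00 + 23.6% × $8,528.00 = $3,964.61
Disability Insurance: cap $172,752.00 − YTD $156,110.00 = $16,642.00 subject; 4% × $16,642.00 = $665.68
Solidarity Surcharge: 2.9% × $25,792.00 = $747.97
Total: $3,964.61 + $665.68 + $747.97 = $5,378.26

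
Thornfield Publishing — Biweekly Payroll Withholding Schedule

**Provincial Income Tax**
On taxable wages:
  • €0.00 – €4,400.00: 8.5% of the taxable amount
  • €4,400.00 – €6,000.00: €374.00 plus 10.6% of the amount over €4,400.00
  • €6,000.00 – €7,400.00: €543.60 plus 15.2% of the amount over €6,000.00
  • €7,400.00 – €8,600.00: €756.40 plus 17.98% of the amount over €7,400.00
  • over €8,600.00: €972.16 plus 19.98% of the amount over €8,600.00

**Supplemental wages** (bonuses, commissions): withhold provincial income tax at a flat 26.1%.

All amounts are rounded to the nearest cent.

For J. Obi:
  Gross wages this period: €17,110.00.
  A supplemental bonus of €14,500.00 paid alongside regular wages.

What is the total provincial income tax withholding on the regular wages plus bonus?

€6,456.96

Provincial Income Tax: taxable = €17,110.00
  €972.16 + 19.98% × (€17,110.00 − €8,600.00) = €972.16 + 19.98% × €8,510.00 = €2,672.46
Supplemental (26.1% flat on bonus): 26.1% × €14,500.00 = €3,784.50
Total provincial income tax: €2,672.46 + €3,784.50 = €6,456.96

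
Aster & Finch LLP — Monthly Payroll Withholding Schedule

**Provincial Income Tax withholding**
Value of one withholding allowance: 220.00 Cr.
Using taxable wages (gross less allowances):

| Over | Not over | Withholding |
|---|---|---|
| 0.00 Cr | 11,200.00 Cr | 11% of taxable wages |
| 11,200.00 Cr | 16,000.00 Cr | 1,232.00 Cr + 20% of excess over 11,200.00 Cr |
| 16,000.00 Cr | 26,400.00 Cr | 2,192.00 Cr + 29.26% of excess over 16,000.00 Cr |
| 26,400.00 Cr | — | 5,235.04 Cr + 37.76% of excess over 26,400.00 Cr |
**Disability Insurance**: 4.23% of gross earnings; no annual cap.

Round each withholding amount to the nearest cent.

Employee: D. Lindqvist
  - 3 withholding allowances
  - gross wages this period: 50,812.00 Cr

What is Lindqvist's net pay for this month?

Provincial Income Tax: taxable = 50,812.00 Cr − 3×220.00 Cr = 50,152.00 Cr
  5,235.04 Cr + 37.76% × (50,152.00 Cr − 26,400.00 Cr) = 5,235.04 Cr + 37.76% × 23,752.00 Cr = 14,203.80 Cr
Disability Insurance: 4.23% × 50,812.00 Cr = 2,149.35 Cr
Total withheld: 14,203.80 Cr + 2,149.35 Cr = 16,353.15 Cr
Net pay: 50,812.00 Cr − 16,353.15 Cr = 34,458.85 Cr

34,458.85 Cr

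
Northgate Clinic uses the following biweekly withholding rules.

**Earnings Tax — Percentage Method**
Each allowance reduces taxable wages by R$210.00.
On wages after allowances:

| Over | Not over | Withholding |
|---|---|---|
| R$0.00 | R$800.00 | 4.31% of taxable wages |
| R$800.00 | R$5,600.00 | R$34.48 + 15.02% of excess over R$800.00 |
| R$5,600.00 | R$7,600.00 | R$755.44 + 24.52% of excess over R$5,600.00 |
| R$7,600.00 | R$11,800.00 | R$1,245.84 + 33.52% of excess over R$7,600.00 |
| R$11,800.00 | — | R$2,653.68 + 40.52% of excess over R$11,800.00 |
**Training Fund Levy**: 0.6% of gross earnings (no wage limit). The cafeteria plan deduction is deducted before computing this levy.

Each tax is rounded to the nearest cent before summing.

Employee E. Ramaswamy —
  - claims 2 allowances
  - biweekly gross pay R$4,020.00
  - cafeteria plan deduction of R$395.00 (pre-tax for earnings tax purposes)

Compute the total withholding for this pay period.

Earnings Tax: taxable = R$4,020.00 − R$395.00 − 2×R$210.00 = R$3,205.00
  R$34.48 + 15.02% × (R$3,205.00 − R$800.00) = R$34.48 + 15.02% × R$2,405.00 = R$395.71
Training Fund Levy: 0.6% × R$3,625.00 = R$21.75
Total: R$395.71 + R$21.75 = R$417.46

R$417.46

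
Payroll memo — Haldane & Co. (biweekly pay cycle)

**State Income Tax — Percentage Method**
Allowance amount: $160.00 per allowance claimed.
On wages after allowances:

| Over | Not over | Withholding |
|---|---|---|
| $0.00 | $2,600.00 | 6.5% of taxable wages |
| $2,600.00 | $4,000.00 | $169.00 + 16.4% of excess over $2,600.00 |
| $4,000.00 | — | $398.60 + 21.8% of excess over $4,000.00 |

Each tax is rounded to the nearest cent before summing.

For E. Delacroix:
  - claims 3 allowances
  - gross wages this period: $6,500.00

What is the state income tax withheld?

State Income Tax: taxable = $6,500.00 − 3×$160.00 = $6,020.00
  $398.60 + 21.8% × ($6,020.00 − $4,000.00) = $398.60 + 21.8% × $2,020.00 = $838.96

$838.96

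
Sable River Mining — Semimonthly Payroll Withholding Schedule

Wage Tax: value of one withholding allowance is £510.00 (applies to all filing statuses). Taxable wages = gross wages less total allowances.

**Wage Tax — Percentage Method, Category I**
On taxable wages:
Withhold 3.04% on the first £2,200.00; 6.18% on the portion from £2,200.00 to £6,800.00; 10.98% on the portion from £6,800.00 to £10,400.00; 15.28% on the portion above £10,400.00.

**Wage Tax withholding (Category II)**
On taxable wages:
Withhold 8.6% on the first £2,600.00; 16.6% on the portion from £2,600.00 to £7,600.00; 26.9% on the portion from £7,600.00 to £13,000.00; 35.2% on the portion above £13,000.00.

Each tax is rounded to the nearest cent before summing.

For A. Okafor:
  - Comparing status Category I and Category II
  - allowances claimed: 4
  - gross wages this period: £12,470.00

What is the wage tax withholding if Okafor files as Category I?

Wage Tax (Category I): taxable = £12,470.00 − 4×£510.00 = £10,430.00
  £746.44 + 15.28% × (£10,430.00 − £10,400.00) = £746.44 + 15.28% × £30.00 = £751.02

£751.02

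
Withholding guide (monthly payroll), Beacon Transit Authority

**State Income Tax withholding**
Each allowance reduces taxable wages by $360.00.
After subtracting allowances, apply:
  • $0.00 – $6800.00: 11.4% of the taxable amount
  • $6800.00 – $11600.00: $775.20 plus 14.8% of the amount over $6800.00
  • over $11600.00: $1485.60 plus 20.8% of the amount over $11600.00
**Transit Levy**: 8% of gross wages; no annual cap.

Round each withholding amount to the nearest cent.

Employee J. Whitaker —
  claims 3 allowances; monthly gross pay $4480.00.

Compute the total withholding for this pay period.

$746.00

State Income Tax: taxable = $4480.00 − 3×$360.00 = $3400.00
  11.4% × $3400.00 = $387.60
Transit Levy: 8% × $4480.00 = $358.40
Total: $387.60 + $358.40 = $746.00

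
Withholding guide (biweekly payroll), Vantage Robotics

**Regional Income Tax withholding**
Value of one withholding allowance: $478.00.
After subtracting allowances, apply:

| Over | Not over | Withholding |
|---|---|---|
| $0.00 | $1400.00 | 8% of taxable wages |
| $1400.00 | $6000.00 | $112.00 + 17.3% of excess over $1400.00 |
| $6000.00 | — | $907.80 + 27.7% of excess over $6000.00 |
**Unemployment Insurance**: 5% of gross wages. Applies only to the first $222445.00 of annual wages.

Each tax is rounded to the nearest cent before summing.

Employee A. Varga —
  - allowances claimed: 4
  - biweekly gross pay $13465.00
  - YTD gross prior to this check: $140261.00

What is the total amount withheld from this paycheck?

Regional Income Tax: taxable = $13465.00 − 4×$478.00 = $11553.00
  $907.80 + 27.7% × ($11553.00 − $6000.00) = $907.80 + 27.7% × $5553.00 = $2445.98
Unemployment Insurance: 5% × $13465.00 = $673.25
Total: $2445.98 + $673.25 = $3119.23

$3119.23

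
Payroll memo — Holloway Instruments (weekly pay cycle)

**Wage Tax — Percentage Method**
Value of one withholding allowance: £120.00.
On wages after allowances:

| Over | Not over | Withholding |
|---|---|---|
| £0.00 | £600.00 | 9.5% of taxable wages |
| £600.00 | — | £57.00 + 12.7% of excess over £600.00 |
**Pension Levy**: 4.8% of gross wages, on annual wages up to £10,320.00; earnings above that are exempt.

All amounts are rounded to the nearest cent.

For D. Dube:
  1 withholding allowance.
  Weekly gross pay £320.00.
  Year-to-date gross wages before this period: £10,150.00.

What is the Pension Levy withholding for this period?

Pension Levy: cap £10,320.00 − YTD £10,150.00 = £170.00 subject; 4.8% × £170.00 = £8.16

£8.16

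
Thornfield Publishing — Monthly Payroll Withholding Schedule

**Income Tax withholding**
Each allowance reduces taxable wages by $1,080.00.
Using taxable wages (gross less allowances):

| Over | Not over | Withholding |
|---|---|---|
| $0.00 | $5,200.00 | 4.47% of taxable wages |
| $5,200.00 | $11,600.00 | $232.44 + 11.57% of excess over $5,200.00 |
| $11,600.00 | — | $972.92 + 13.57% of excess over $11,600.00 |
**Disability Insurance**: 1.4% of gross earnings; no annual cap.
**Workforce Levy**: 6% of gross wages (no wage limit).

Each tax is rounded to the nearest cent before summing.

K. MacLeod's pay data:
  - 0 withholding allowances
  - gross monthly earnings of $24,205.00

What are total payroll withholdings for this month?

Income Tax: taxable = $24,205.00
  $972.92 + 13.57% × ($24,205.00 − $11,600.00) = $972.92 + 13.57% × $12,605.00 = $2,683.42
Disability Insurance: 1.4% × $24,205.00 = $338.87
Workforce Levy: 6% × $24,205.00 = $1,452.30
Total: $2,683.42 + $338.87 + $1,452.30 = $4,474.59

$4,474.59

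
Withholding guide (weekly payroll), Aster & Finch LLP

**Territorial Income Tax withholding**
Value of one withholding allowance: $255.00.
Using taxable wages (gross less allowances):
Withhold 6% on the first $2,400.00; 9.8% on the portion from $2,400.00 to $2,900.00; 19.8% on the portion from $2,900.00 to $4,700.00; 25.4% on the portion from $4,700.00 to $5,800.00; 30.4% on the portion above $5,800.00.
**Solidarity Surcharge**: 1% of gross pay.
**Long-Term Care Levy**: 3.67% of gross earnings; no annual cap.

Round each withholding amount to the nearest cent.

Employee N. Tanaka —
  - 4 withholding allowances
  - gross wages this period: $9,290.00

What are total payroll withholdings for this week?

Territorial Income Tax: taxable = $9,290.00 − 4×$255.00 = $8,270.00
  $828.80 + 30.4% × ($8,270.00 − $5,800.00) = $828.80 + 30.4% × $2,470.00 = $1,579.68
Solidarity Surcharge: 1% × $9,290.00 = $92.90
Long-Term Care Levy: 3.67% × $9,290.00 = $340.94
Total: $1,579.68 + $92.90 + $340.94 = $2,013.52

$2,013.52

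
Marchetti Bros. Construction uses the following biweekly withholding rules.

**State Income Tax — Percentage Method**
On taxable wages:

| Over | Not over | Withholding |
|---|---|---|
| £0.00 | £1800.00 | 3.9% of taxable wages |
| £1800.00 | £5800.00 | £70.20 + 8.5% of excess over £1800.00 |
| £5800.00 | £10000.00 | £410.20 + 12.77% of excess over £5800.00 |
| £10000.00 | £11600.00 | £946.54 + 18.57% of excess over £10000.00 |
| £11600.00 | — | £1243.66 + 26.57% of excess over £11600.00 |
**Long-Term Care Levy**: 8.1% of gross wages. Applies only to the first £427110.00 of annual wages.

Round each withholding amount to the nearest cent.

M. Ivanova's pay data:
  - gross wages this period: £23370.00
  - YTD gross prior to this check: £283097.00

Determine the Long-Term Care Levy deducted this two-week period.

Long-Term Care Levy: 8.1% × £23370.00 = £1892.97

£1892.97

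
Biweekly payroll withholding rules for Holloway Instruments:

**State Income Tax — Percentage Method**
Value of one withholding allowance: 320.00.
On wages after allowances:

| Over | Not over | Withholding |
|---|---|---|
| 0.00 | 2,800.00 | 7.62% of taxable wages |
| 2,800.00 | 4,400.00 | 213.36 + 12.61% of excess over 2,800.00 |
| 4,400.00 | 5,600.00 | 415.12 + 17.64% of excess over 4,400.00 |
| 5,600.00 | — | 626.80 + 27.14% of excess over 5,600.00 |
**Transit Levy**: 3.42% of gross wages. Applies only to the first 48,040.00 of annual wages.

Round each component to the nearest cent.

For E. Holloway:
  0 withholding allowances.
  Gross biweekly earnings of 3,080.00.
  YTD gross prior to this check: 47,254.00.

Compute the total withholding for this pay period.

State Income Tax: taxable = 3,080.00
  213.36 + 12.61% × (3,080.00 − 2,800.00) = 213.36 + 12.61% × 280.00 = 248.67
Transit Levy: cap 48,040.00 − YTD 47,254.00 = 786.00 subject; 3.42% × 786.00 = 26.88
Total: 248.67 + 26.88 = 275.55

275.55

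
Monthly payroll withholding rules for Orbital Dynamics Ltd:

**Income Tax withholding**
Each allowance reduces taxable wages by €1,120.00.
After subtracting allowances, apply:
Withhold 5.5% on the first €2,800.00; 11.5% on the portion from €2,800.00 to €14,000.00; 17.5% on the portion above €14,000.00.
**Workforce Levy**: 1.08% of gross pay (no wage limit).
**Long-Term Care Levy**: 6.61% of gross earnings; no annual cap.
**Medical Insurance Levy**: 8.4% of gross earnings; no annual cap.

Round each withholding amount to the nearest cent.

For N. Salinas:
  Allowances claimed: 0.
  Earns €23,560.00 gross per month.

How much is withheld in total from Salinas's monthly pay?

€6,905.81

Income Tax: taxable = €23,560.00
  €1,442.00 + 17.5% × (€23,560.00 − €14,000.00) = €1,442.00 + 17.5% × €9,560.00 = €3,115.00
Workforce Levy: 1.08% × €23,560.00 = €254.45
Long-Term Care Levy: 6.61% × €23,560.00 = €1,557.32
Medical Insurance Levy: 8.4% × €23,560.00 = €1,979.04
Total: €3,115.00 + €254.45 + €1,557.32 + €1,979.04 = €6,905.81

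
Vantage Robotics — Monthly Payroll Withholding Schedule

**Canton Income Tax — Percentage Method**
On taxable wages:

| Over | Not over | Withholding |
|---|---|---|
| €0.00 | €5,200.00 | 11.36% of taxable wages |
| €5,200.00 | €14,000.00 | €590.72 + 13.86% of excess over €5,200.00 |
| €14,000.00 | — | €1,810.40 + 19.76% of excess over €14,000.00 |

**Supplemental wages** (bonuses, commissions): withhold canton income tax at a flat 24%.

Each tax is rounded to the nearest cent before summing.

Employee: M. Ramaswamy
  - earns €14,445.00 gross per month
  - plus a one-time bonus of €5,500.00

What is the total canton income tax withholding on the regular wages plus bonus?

Canton Income Tax: taxable = €14,445.00
  €1,810.40 + 19.76% × (€14,445.00 − €14,000.00) = €1,810.40 + 19.76% × €445.00 = €1,898.33
Supplemental (24% flat on bonus): 24% × €5,500.00 = €1,320.00
Total canton income tax: €1,898.33 + €1,320.00 = €3,218.33

€3,218.33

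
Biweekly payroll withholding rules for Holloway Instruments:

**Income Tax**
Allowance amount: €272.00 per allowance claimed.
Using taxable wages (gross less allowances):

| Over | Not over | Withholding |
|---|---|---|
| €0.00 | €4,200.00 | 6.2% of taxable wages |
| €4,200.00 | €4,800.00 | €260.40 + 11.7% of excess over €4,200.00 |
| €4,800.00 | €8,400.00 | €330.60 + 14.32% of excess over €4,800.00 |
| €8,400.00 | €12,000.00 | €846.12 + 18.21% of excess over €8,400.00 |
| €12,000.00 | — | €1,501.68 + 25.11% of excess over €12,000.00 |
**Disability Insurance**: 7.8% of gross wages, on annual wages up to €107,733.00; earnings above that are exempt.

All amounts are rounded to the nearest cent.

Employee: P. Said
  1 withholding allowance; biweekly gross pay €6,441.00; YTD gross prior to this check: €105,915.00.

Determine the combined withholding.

Income Tax: taxable = €6,441.00 − 1×€272.00 = €6,169.00
  €330.60 + 14.32% × (€6,169.00 − €4,800.00) = €330.60 + 14.32% × €1,369.00 = €526.64
Disability Insurance: cap €107,733.00 − YTD €105,915.00 = €1,818.00 subject; 7.8% × €1,818.00 = €141.80
Total: €526.64 + €141.80 = €668.44

€668.44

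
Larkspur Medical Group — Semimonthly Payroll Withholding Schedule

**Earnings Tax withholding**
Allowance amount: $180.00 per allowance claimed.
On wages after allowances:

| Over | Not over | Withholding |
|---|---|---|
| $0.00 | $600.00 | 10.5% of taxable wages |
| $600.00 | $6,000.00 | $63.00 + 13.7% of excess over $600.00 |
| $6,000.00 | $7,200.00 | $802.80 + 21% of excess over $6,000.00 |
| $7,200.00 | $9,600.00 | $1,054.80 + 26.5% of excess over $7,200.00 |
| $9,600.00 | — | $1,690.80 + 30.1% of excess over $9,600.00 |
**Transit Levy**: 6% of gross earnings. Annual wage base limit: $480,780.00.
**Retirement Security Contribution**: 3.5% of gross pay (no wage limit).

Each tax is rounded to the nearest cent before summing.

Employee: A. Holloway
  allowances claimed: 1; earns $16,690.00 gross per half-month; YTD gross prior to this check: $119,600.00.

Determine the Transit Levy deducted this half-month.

Transit Levy: 6% × $16,690.00 = $1,001.40

$1,001.40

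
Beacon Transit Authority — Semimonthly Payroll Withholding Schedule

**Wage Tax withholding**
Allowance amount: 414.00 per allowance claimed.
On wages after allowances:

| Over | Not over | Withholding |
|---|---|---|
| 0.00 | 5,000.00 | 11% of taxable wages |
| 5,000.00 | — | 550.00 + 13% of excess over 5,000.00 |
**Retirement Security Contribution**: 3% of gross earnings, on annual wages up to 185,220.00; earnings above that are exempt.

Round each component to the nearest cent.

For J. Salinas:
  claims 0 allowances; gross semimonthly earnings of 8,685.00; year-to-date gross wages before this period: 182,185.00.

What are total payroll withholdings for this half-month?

1,120.10

Wage Tax: taxable = 8,685.00
  550.00 + 13% × (8,685.00 − 5,000.00) = 550.00 + 13% × 3,685.00 = 1,029.05
Retirement Security Contribution: cap 185,220.00 − YTD 182,185.00 = 3,035.00 subject; 3% × 3,035.00 = 91.05
Total: 1,029.05 + 91.05 = 1,120.10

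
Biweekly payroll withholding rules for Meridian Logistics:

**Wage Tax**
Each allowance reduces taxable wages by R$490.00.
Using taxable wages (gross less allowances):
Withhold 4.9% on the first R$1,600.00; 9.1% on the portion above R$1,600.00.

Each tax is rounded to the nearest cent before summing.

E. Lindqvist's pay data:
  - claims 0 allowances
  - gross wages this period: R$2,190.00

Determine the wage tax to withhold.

R$132.09

Wage Tax: taxable = R$2,190.00
  R$78.40 + 9.1% × (R$2,190.00 − R$1,600.00) = R$78.40 + 9.1% × R$590.00 = R$132.09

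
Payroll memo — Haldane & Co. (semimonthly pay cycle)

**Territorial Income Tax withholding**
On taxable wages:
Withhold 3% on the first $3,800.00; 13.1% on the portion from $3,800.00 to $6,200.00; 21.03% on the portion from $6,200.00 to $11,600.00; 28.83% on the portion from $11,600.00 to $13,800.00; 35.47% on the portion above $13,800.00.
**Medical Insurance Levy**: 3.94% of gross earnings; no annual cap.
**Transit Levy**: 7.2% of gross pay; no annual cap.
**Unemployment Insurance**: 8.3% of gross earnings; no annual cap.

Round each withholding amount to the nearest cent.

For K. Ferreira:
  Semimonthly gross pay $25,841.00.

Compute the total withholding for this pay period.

Territorial Income Tax: taxable = $25,841.00
  $2,198.28 + 35.47% × ($25,841.00 − $13,800.00) = $2,198.28 + 35.47% × $12,041.00 = $6,469.22
Medical Insurance Levy: 3.94% × $25,841.00 = $1,018.14
Transit Levy: 7.2% × $25,841.00 = $1,860.55
Unemployment Insurance: 8.3% × $25,841.00 = $2,144.80
Total: $6,469.22 + $1,018.14 + $1,860.55 + $2,144.80 = $11,492.71

$11,492.71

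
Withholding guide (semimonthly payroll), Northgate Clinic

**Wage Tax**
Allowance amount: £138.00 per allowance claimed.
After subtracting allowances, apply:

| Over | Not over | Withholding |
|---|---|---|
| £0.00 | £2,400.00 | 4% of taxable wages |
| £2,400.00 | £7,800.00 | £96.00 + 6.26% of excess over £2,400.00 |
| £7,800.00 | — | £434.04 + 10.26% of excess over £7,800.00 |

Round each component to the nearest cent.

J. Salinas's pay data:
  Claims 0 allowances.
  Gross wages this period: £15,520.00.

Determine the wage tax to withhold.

£1,226.11

Wage Tax: taxable = £15,520.00
  £434.04 + 10.26% × (£15,520.00 − £7,800.00) = £434.04 + 10.26% × £7,720.00 = £1,226.11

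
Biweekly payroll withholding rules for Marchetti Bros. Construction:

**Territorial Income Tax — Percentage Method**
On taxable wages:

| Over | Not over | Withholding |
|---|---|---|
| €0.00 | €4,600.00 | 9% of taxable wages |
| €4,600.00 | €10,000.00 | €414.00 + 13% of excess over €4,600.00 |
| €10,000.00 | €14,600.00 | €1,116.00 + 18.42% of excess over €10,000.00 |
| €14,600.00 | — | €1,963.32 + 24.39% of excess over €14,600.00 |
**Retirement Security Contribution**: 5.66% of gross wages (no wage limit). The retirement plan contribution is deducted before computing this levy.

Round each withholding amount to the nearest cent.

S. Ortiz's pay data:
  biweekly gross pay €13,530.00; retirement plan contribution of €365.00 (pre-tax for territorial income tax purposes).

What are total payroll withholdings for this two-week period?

€2,444.13

Territorial Income Tax: taxable = €13,530.00 − €365.00 = €13,165.00
  €1,116.00 + 18.42% × (€13,165.00 − €10,000.00) = €1,116.00 + 18.42% × €3,165.00 = €1,698.99
Retirement Security Contribution: 5.66% × €13,165.00 = €745.14
Total: €1,698.99 + €745.14 = €2,444.13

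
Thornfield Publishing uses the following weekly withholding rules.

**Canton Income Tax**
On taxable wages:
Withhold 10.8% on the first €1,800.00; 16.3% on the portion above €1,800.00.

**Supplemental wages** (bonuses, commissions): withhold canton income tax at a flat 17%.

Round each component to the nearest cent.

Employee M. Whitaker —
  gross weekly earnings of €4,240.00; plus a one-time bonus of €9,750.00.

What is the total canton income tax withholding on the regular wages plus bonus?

Canton Income Tax: taxable = €4,240.00
  €194.40 + 16.3% × (€4,240.00 − €1,800.00) = €194.40 + 16.3% × €2,440.00 = €592.12
Supplemental (17% flat on bonus): 17% × €9,750.00 = €1,657.50
Total canton income tax: €592.12 + €1,657.50 = €2,249.62

€2,249.62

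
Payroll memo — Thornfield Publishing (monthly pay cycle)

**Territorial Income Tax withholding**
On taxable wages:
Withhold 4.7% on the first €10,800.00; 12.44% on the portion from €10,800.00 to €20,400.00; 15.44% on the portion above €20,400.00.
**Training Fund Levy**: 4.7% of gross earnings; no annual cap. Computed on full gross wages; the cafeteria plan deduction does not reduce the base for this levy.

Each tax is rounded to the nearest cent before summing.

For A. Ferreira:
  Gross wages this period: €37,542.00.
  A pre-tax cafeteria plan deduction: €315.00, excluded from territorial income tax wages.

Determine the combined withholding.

Territorial Income Tax: taxable = €37,542.00 − €315.00 = €37,227.00
  €1,701.84 + 15.44% × (€37,227.00 − €20,400.00) = €1,701.84 + 15.44% × €16,827.00 = €4,299.93
Training Fund Levy: 4.7% × €37,542.00 = €1,764.47
Total: €4,299.93 + €1,764.47 = €6,064.40

€6,064.40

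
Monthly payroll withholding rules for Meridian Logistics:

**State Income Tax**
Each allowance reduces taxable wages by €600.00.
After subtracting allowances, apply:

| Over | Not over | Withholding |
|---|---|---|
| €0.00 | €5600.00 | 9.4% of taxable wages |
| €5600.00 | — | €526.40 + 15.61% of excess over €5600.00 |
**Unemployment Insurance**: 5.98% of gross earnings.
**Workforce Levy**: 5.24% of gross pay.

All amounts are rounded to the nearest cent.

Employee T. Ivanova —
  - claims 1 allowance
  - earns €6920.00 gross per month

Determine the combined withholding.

State Income Tax: taxable = €6920.00 − 1×€600.00 = €6320.00
  €526.40 + 15.61% × (€6320.00 − €5600.00) = €526.40 + 15.61% × €720.00 = €638.79
Unemployment Insurance: 5.98% × €6920.00 = €413.82
Workforce Levy: 5.24% × €6920.00 = €362.61
Total: €638.79 + €413.82 + €362.61 = €1415.22

€1415.22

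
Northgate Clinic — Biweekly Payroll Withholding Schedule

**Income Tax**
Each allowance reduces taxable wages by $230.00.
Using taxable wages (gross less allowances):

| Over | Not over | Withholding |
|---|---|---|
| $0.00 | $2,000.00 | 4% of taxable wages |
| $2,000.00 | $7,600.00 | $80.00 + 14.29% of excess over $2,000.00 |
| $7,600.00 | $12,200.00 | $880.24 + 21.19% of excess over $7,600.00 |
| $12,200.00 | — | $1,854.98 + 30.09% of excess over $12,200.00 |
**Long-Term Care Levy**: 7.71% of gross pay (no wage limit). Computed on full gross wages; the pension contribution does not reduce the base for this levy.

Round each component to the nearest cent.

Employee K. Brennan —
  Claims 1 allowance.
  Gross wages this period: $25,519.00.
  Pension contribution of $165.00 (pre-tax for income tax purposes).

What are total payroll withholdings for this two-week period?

Income Tax: taxable = $25,519.00 − $165.00 − 1×$230.00 = $25,124.00
  $1,854.98 + 30.09% × ($25,124.00 − $12,200.00) = $1,854.98 + 30.09% × $12,924.00 = $5,743.81
Long-Term Care Levy: 7.71% × $25,519.00 = $1,967.51
Total: $5,743.81 + $1,967.51 = $7,711.32

$7,711.32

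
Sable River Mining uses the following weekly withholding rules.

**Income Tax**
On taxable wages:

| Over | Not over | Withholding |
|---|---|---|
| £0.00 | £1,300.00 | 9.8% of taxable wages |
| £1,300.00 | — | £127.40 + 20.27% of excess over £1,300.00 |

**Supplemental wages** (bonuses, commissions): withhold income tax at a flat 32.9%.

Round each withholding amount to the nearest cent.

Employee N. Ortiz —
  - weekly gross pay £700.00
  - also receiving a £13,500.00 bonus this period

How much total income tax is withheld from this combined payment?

£4,510.10

Income Tax: taxable = £700.00
  9.8% × £700.00 = £68.60
Supplemental (32.9% flat on bonus): 32.9% × £13,500.00 = £4,441.50
Total income tax: £68.60 + £4,441.50 = £4,510.10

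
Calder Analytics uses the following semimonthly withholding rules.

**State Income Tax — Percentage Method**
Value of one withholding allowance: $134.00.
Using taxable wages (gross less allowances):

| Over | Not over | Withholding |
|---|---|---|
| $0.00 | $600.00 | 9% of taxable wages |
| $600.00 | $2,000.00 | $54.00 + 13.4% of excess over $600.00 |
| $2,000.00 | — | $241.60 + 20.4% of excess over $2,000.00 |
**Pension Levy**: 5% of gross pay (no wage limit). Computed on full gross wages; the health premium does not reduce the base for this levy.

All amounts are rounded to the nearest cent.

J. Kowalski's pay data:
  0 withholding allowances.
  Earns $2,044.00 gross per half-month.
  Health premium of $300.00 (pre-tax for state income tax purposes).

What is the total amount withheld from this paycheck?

$309.50

State Income Tax: taxable = $2,044.00 − $300.00 = $1,744.00
  $54.00 + 13.4% × ($1,744.00 − $600.00) = $54.00 + 13.4% × $1,144.00 = $207.30
Pension Levy: 5% × $2,044.00 = $102.20
Total: $207.30 + $102.20 = $309.50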